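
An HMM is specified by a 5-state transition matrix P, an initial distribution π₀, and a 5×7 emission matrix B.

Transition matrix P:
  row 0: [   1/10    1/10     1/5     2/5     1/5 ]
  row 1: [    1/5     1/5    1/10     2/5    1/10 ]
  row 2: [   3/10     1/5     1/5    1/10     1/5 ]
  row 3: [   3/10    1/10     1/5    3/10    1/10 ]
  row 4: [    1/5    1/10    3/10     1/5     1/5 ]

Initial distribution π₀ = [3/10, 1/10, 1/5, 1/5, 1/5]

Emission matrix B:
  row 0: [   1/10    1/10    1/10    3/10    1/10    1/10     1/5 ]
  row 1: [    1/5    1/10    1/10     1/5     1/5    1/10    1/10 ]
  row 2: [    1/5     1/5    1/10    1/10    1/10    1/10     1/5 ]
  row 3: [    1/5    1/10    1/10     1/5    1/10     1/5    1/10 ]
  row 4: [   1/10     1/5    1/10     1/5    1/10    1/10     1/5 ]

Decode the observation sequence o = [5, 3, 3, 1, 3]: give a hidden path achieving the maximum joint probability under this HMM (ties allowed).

path = [3, 0, 3, 2, 0]

t=0: δ = [3.000e-02, 1.000e-02, 2.000e-02, 4.000e-02, 2.000e-02]  (obs o_0=5)
t=1: δ = [3.600e-03, 8.000e-04, 8.000e-04, 2.400e-03, 1.200e-03]  ψ = [3, 2, 3, 0, 0]  (obs o_1=3)
t=2: δ = [2.160e-04, 7.200e-05, 7.200e-05, 2.880e-04, 1.440e-04]  ψ = [3, 0, 0, 0, 0]  (obs o_2=3)
t=3: δ = [8.640e-06, 2.880e-06, 1.152e-05, 8.640e-06, 8.640e-06]  ψ = [3, 3, 3, 0, 0]  (obs o_3=1)
t=4: δ = [1.037e-06, 4.608e-07, 2.592e-07, 6.912e-07, 4.608e-07]  ψ = [2, 2, 4, 0, 2]  (obs o_4=3)
backtrack: best end state = 0; path = [3, 0, 3, 2, 0]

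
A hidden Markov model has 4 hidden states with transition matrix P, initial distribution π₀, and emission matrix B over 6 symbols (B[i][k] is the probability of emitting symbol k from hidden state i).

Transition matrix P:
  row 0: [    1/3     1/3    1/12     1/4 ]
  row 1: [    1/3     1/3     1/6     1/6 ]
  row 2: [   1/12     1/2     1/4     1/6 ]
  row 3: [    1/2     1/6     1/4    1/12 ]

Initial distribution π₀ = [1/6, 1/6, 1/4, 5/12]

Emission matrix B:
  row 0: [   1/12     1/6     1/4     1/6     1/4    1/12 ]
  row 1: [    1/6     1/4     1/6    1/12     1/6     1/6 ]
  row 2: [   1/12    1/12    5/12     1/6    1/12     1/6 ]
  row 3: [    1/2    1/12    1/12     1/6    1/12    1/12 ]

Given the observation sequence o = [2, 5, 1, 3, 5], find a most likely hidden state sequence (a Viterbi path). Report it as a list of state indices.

path = [2, 1, 1, 0, 1]

t=0: δ = [4.167e-02, 2.778e-02, 1.042e-01, 3.472e-02]  (obs o_0=2)
t=1: δ = [1.447e-03, 8.681e-03, 4.340e-03, 1.447e-03]  ψ = [3, 2, 2, 2]  (obs o_1=5)
t=2: δ = [4.823e-04, 7.234e-04, 1.206e-04, 1.206e-04]  ψ = [1, 1, 1, 1]  (obs o_2=1)
t=3: δ = [4.019e-05, 2.009e-05, 2.009e-05, 2.009e-05]  ψ = [1, 1, 1, 0]  (obs o_3=3)
t=4: δ = [1.116e-06, 2.233e-06, 8.372e-07, 8.372e-07]  ψ = [0, 0, 2, 0]  (obs o_4=5)
backtrack: best end state = 1; path = [2, 1, 1, 0, 1]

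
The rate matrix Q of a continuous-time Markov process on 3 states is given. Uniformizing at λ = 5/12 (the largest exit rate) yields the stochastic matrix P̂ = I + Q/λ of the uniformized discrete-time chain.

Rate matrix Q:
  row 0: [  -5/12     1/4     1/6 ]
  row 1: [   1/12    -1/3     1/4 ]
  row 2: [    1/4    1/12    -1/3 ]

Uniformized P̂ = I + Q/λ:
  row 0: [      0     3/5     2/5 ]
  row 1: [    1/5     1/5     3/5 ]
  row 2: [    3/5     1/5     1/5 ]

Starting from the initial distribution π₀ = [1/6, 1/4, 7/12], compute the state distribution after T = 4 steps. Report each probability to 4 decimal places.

t=0: π = [0.1667, 0.2500, 0.5833]
t=1: π = [0.4000, 0.2667, 0.3333]
t=2: π = [0.2533, 0.3600, 0.3867]
t=3: π = [0.3040, 0.3013, 0.3947]
t=4: π = [0.2971, 0.3216, 0.3813]

π = [0.2971, 0.3216, 0.3813]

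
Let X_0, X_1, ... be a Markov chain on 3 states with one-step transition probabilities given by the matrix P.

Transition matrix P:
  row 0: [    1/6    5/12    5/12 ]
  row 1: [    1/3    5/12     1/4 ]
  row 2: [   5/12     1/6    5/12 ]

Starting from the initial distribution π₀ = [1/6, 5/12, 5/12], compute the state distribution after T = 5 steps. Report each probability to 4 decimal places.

t=0: π = [0.1667, 0.4167, 0.4167]
t=1: π = [0.3403, 0.3125, 0.3472]
t=2: π = [0.3056, 0.3299, 0.3646]
t=3: π = [0.3128, 0.3255, 0.3617]
t=4: π = [0.3113, 0.3262, 0.3624]
t=5: π = [0.3116, 0.3261, 0.3623]

π = [0.3116, 0.3261, 0.3623]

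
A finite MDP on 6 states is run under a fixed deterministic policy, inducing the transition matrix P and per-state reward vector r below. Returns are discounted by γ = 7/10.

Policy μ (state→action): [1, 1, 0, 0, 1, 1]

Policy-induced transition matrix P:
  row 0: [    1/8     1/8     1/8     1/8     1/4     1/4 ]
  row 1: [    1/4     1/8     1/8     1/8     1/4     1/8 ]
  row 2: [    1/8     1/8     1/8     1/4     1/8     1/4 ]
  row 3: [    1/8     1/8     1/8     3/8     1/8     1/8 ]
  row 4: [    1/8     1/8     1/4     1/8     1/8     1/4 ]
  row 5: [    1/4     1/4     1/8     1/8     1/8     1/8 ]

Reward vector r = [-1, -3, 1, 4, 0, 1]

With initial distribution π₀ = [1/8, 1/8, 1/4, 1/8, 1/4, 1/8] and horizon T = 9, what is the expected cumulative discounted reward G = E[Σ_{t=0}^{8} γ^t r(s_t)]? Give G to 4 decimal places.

G = 1.4666

t=0: π = [0.1250, 0.1250, 0.2500, 0.1250, 0.2500, 0.1250], E[r] = 0.3750, γ^t·E[r] = 0.375000, running G = 0.375000
t=1: π = [0.1563, 0.1406, 0.1563, 0.1875, 0.1563, 0.2031], E[r] = 0.5313, γ^t·E[r] = 0.371875, running G = 0.746875
t=2: π = [0.1680, 0.1504, 0.1445, 0.1914, 0.1621, 0.1836], E[r] = 0.4746, γ^t·E[r] = 0.232559, running G = 0.979434
t=3: π = [0.1667, 0.1479, 0.1453, 0.1909, 0.1648, 0.1843], E[r] = 0.4827, γ^t·E[r] = 0.165554, running G = 1.144988
t=4: π = [0.1665, 0.1480, 0.1456, 0.1909, 0.1643, 0.1846], E[r] = 0.4831, γ^t·E[r] = 0.115991, running G = 1.260979
t=5: π = [0.1666, 0.1481, 0.1455, 0.1909, 0.1643, 0.1846], E[r] = 0.4830, γ^t·E[r] = 0.081175, running G = 1.342154
t=6: π = [0.1666, 0.1481, 0.1455, 0.1909, 0.1643, 0.1846], E[r] = 0.4830, γ^t·E[r] = 0.056824, running G = 1.398978
t=7: π = [0.1666, 0.1481, 0.1455, 0.1909, 0.1643, 0.1846], E[r] = 0.4830, γ^t·E[r] = 0.039778, running G = 1.438756
t=8: π = [0.1666, 0.1481, 0.1455, 0.1909, 0.1643, 0.1846], E[r] = 0.4830, γ^t·E[r] = 0.027844, running G = 1.466600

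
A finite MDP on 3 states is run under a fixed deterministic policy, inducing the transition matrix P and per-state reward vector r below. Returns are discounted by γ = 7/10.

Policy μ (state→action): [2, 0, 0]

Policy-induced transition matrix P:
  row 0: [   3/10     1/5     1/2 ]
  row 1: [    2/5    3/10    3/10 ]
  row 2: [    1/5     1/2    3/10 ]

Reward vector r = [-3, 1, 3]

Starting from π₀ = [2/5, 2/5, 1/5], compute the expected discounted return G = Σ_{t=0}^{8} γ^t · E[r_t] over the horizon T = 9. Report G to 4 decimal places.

G = 0.9406

t=0: π = [0.4000, 0.4000, 0.2000], E[r] = -0.2000, γ^t·E[r] = -0.200000, running G = -0.200000
t=1: π = [0.3200, 0.3000, 0.3800], E[r] = 0.4800, γ^t·E[r] = 0.336000, running G = 0.136000
t=2: π = [0.2920, 0.3440, 0.3640], E[r] = 0.5600, γ^t·E[r] = 0.274400, running G = 0.410400
t=3: π = [0.2980, 0.3436, 0.3584], E[r] = 0.5248, γ^t·E[r] = 0.180006, running G = 0.590406
t=4: π = [0.2985, 0.3419, 0.3596], E[r] = 0.5251, γ^t·E[r] = 0.126081, running G = 0.716488
t=5: π = [0.2982, 0.3421, 0.3597], E[r] = 0.5265, γ^t·E[r] = 0.088488, running G = 0.804976
t=6: π = [0.2982, 0.3421, 0.3596], E[r] = 0.5263, γ^t·E[r] = 0.061924, running G = 0.866900
t=7: π = [0.2982, 0.3421, 0.3596], E[r] = 0.5263, γ^t·E[r] = 0.043344, running G = 0.910243
t=8: π = [0.2982, 0.3421, 0.3596], E[r] = 0.5263, γ^t·E[r] = 0.030341, running G = 0.940585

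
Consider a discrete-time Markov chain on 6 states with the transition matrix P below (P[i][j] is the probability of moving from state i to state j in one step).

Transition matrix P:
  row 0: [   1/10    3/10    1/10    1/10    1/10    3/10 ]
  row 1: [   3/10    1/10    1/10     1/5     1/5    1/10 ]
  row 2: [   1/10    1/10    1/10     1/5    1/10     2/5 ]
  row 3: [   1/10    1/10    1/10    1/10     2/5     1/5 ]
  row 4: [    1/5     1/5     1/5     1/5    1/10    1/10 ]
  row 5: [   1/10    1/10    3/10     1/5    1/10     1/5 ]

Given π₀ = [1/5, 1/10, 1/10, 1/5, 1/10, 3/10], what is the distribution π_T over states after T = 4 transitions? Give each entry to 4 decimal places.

π = [0.1457, 0.1455, 0.1598, 0.1687, 0.1650, 0.2152]

t=0: π = [0.2000, 0.1000, 0.1000, 0.2000, 0.1000, 0.3000]
t=1: π = [0.1300, 0.1500, 0.1700, 0.1600, 0.1700, 0.2200]
t=2: π = [0.1470, 0.1430, 0.1610, 0.1710, 0.1630, 0.2150]
t=3: π = [0.1449, 0.1457, 0.1593, 0.1682, 0.1656, 0.2163]
t=4: π = [0.1457, 0.1455, 0.1598, 0.1687, 0.1650, 0.2152]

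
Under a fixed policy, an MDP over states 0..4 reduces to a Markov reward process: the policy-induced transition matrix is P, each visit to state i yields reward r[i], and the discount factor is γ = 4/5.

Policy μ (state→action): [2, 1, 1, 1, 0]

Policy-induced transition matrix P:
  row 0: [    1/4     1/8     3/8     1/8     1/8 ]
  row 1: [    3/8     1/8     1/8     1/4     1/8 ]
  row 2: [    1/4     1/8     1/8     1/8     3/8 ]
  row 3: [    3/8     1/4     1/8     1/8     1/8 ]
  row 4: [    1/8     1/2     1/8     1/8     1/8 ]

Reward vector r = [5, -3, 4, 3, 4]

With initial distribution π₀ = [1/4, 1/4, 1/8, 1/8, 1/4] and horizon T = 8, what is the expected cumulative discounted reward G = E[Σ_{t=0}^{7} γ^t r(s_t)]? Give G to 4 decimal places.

G = 10.6595

t=0: π = [0.2500, 0.2500, 0.1250, 0.1250, 0.2500], E[r] = 2.3750, γ^t·E[r] = 2.375000, running G = 2.375000
t=1: π = [0.2656, 0.2344, 0.1875, 0.1563, 0.1563], E[r] = 2.4688, γ^t·E[r] = 1.975000, running G = 4.350000
t=2: π = [0.2793, 0.2031, 0.1914, 0.1543, 0.1719], E[r] = 2.7031, γ^t·E[r] = 1.730000, running G = 6.080000
t=3: π = [0.2732, 0.2087, 0.1948, 0.1504, 0.1729], E[r] = 2.6616, γ^t·E[r] = 1.362750, running G = 7.442750
t=4: π = [0.2733, 0.2086, 0.1933, 0.1511, 0.1737], E[r] = 2.6619, γ^t·E[r] = 1.090300, running G = 8.533050
t=5: π = [0.2733, 0.2090, 0.1933, 0.1511, 0.1733], E[r] = 2.6590, γ^t·E[r] = 0.871298, running G = 9.404348
t=6: π = [0.2733, 0.2089, 0.1933, 0.1511, 0.1733], E[r] = 2.6600, γ^t·E[r] = 0.697316, running G = 10.101664
t=7: π = [0.2733, 0.2089, 0.1933, 0.1511, 0.1733], E[r] = 2.6600, γ^t·E[r] = 0.557841, running G = 10.659505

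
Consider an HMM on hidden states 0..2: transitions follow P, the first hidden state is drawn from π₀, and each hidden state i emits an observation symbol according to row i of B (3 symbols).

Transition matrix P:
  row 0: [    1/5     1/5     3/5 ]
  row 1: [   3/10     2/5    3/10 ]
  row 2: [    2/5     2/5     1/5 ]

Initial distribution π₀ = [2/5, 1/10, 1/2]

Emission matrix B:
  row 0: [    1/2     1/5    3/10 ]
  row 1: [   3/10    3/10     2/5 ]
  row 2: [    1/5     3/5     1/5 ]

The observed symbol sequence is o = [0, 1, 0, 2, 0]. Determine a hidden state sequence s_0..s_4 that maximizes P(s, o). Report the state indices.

path = [0, 2, 0, 2, 0]

t=0: δ = [2.000e-01, 3.000e-02, 1.000e-01]  (obs o_0=0)
t=1: δ = [8.000e-03, 1.200e-02, 7.200e-02]  ψ = [0, 0, 0]  (obs o_1=1)
t=2: δ = [1.440e-02, 8.640e-03, 2.880e-03]  ψ = [2, 2, 2]  (obs o_2=0)
t=3: δ = [8.640e-04, 1.382e-03, 1.728e-03]  ψ = [0, 1, 0]  (obs o_3=2)
t=4: δ = [3.456e-04, 2.074e-04, 1.037e-04]  ψ = [2, 2, 0]  (obs o_4=0)
backtrack: best end state = 0; path = [0, 2, 0, 2, 0]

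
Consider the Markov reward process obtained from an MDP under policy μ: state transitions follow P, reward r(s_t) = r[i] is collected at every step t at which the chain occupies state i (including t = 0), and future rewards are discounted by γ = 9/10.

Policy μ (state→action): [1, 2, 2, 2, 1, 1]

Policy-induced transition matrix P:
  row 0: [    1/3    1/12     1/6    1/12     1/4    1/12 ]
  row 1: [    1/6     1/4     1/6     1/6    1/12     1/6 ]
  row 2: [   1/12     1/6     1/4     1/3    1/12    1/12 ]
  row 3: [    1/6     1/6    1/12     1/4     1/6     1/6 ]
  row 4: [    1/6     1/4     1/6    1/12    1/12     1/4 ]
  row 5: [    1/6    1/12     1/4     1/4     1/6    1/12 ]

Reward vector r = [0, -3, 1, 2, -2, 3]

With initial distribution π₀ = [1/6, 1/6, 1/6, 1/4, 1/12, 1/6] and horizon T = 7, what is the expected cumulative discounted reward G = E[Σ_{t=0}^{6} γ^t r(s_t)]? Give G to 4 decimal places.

G = 1.3620

t=0: π = [0.1667, 0.1667, 0.1667, 0.2500, 0.0833, 0.1667], E[r] = 0.5000, γ^t·E[r] = 0.500000, running G = 0.500000
t=1: π = [0.1806, 0.1597, 0.1736, 0.2083, 0.1458, 0.1319], E[r] = 0.2153, γ^t·E[r] = 0.193750, running G = 0.693750
t=2: π = [0.1823, 0.1661, 0.1748, 0.1968, 0.1418, 0.1383], E[r] = 0.2014, γ^t·E[r] = 0.163125, running G = 0.856875
t=3: π = [0.1825, 0.1656, 0.1764, 0.1967, 0.1416, 0.1372], E[r] = 0.2013, γ^t·E[r] = 0.146742, running G = 1.003617
t=4: π = [0.1824, 0.1656, 0.1764, 0.1969, 0.1416, 0.1371], E[r] = 0.2015, γ^t·E[r] = 0.132216, running G = 1.135833
t=5: π = [0.1824, 0.1656, 0.1764, 0.1969, 0.1416, 0.1371], E[r] = 0.2016, γ^t·E[r] = 0.119019, running G = 1.254852
t=6: π = [0.1824, 0.1656, 0.1764, 0.1969, 0.1416, 0.1371], E[r] = 0.2016, γ^t·E[r] = 0.107120, running G = 1.361972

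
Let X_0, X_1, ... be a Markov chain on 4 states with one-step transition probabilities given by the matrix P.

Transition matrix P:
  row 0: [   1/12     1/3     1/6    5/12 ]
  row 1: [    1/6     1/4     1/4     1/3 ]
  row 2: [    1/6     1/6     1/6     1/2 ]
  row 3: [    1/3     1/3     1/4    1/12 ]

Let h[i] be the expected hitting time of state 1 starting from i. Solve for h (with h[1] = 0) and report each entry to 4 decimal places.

h = [3.3217, 0.0000, 3.8783, 3.3565]

First-step conditioning: h[1] = 0; for i ≠ 1, h[i] = 1 + Σ_k P[i][k]·h[k].
  h[0] = 1 + 1/12·h[0] + 1/6·h[2] + 5/12·h[3]
  h[2] = 1 + 1/6·h[0] + 1/6·h[2] + 1/2·h[3]
  h[3] = 1 + 1/3·h[0] + 1/4·h[2] + 1/12·h[3]
Solving the 3×3 linear system over states ≠ 1 gives exactly h = [382/115, 0, 446/115, 386/115] (h[1] = 0 is the target).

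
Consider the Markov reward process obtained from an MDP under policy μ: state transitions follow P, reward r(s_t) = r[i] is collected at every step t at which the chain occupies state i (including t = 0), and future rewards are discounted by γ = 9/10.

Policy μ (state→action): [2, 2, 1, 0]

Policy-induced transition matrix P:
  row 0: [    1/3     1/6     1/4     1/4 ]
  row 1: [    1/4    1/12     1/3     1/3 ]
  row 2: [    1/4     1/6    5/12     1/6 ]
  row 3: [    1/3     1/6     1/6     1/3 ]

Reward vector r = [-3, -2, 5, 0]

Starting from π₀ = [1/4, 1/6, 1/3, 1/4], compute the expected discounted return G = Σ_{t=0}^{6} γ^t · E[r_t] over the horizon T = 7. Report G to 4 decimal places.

G = 1.7040

t=0: π = [0.2500, 0.1667, 0.3333, 0.2500], E[r] = 0.5833, γ^t·E[r] = 0.583333, running G = 0.583333
t=1: π = [0.2917, 0.1528, 0.2986, 0.2569], E[r] = 0.3125, γ^t·E[r] = 0.281250, running G = 0.864583
t=2: π = [0.2957, 0.1539, 0.2911, 0.2593], E[r] = 0.2604, γ^t·E[r] = 0.210938, running G = 1.075521
t=3: π = [0.2962, 0.1538, 0.2897, 0.2602], E[r] = 0.2523, γ^t·E[r] = 0.183902, running G = 1.259423
t=4: π = [0.2964, 0.1538, 0.2894, 0.2604], E[r] = 0.2503, γ^t·E[r] = 0.164249, running G = 1.423672
t=5: π = [0.2964, 0.1538, 0.2894, 0.2604], E[r] = 0.2499, γ^t·E[r] = 0.147586, running G = 1.571258
t=6: π = [0.2964, 0.1538, 0.2893, 0.2604], E[r] = 0.2498, γ^t·E[r] = 0.132780, running G = 1.704038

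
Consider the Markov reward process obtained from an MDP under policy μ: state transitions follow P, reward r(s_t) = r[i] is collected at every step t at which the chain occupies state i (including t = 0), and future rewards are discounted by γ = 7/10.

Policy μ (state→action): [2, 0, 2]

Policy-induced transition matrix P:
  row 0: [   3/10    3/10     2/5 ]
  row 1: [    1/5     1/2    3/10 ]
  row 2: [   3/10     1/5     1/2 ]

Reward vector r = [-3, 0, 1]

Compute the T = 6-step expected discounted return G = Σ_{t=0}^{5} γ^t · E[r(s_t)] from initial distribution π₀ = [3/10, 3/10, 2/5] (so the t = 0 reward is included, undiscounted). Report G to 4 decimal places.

G = -1.2698

t=0: π = [0.3000, 0.3000, 0.4000], E[r] = -0.5000, γ^t·E[r] = -0.500000, running G = -0.500000
t=1: π = [0.2700, 0.3200, 0.4100], E[r] = -0.4000, γ^t·E[r] = -0.280000, running G = -0.780000
t=2: π = [0.2680, 0.3230, 0.4090], E[r] = -0.3950, γ^t·E[r] = -0.193550, running G = -0.973550
t=3: π = [0.2677, 0.3237, 0.4086], E[r] = -0.3945, γ^t·E[r] = -0.135314, running G = -1.108864
t=4: π = [0.2676, 0.3239, 0.4085], E[r] = -0.3944, γ^t·E[r] = -0.094695, running G = -1.203559
t=5: π = [0.2676, 0.3239, 0.4085], E[r] = -0.3944, γ^t·E[r] = -0.066283, running G = -1.269842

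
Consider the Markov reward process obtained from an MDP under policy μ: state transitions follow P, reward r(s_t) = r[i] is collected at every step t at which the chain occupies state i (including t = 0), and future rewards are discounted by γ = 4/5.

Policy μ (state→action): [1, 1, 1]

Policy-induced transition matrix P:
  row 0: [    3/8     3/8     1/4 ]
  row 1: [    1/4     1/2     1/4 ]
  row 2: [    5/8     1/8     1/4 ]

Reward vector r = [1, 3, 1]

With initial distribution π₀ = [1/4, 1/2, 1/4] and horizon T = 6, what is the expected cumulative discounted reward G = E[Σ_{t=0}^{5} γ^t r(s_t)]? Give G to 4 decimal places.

G = 6.6419

t=0: π = [0.2500, 0.5000, 0.2500], E[r] = 2.0000, γ^t·E[r] = 2.000000, running G = 2.000000
t=1: π = [0.3750, 0.3750, 0.2500], E[r] = 1.7500, γ^t·E[r] = 1.400000, running G = 3.400000
t=2: π = [0.3906, 0.3594, 0.2500], E[r] = 1.7188, γ^t·E[r] = 1.100000, running G = 4.500000
t=3: π = [0.3926, 0.3574, 0.2500], E[r] = 1.7148, γ^t·E[r] = 0.878000, running G = 5.378000
t=4: π = [0.3928, 0.3572, 0.2500], E[r] = 1.7144, γ^t·E[r] = 0.702200, running G = 6.080200
t=5: π = [0.3929, 0.3571, 0.2500], E[r] = 1.7143, γ^t·E[r] = 0.561740, running G = 6.641940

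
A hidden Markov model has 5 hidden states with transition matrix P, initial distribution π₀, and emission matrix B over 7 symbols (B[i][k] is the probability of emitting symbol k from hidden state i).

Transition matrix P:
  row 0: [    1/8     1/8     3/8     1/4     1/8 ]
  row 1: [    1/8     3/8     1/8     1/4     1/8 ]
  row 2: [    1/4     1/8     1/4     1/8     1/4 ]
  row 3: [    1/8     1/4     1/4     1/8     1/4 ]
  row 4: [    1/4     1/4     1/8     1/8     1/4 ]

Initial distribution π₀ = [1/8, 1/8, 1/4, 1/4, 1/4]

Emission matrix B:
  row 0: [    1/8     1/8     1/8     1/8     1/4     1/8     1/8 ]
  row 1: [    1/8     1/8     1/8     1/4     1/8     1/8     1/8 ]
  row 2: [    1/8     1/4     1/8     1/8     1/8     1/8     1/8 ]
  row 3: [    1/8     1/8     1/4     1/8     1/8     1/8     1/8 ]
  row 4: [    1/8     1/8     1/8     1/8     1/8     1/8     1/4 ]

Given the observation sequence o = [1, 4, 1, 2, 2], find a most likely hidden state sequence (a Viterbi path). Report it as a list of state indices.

path = [2, 0, 2, 0, 3]

t=0: δ = [1.562e-02, 1.562e-02, 6.250e-02, 3.125e-02, 3.125e-02]  (obs o_0=1)
t=1: δ = [3.906e-03, 9.766e-04, 1.953e-03, 9.766e-04, 1.953e-03]  ψ = [2, 2, 2, 2, 2]  (obs o_1=4)
t=2: δ = [6.104e-05, 6.104e-05, 3.662e-04, 1.221e-04, 6.104e-05]  ψ = [0, 0, 0, 0, 0]  (obs o_2=1)
t=3: δ = [1.144e-05, 5.722e-06, 1.144e-05, 1.144e-05, 1.144e-05]  ψ = [2, 2, 2, 2, 2]  (obs o_3=2)
t=4: δ = [3.576e-07, 3.576e-07, 5.364e-07, 7.153e-07, 3.576e-07]  ψ = [2, 3, 0, 0, 2]  (obs o_4=2)
backtrack: best end state = 3; path = [2, 0, 2, 0, 3]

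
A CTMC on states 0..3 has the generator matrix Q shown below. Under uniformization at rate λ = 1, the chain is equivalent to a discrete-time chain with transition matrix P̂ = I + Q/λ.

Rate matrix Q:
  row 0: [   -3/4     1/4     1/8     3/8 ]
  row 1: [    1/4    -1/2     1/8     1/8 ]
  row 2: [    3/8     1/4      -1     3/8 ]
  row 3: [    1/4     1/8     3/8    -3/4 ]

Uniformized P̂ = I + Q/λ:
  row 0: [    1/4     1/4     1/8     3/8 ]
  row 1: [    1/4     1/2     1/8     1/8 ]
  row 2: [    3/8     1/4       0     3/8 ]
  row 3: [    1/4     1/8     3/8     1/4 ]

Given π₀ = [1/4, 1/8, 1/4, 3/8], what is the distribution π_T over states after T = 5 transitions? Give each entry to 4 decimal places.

π = [0.2714, 0.2879, 0.1711, 0.2695]

t=0: π = [0.2500, 0.1250, 0.2500, 0.3750]
t=1: π = [0.2813, 0.2344, 0.1875, 0.2969]
t=2: π = [0.2734, 0.2715, 0.1758, 0.2793]
t=3: π = [0.2720, 0.2830, 0.1729, 0.2722]
t=4: π = [0.2716, 0.2867, 0.1714, 0.2702]
t=5: π = [0.2714, 0.2879, 0.1711, 0.2695]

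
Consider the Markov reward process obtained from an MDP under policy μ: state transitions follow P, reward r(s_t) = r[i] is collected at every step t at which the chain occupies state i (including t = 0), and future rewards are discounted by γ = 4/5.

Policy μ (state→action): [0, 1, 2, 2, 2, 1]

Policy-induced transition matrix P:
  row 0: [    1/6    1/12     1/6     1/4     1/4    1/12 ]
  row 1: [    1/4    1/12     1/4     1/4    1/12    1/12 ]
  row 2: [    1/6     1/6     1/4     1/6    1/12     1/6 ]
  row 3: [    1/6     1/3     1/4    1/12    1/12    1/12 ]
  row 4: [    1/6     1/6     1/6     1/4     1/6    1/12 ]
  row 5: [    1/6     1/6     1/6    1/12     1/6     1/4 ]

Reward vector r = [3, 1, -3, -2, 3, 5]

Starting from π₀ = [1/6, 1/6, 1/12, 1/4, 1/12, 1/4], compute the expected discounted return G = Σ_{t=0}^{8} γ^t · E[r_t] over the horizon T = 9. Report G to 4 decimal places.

t=0: π = [0.1667, 0.1667, 0.0833, 0.2500, 0.0833, 0.2500], E[r] = 1.4167, γ^t·E[r] = 1.416667, running G = 1.416667
t=1: π = [0.1806, 0.1806, 0.2083, 0.1597, 0.1389, 0.1319], E[r] = 0.8542, γ^t·E[r] = 0.683333, running G = 2.100000
t=2: π = [0.1817, 0.1632, 0.2124, 0.1840, 0.1360, 0.1227], E[r] = 0.7245, γ^t·E[r] = 0.463704, running G = 2.563704
t=3: π = [0.1803, 0.1686, 0.2133, 0.1812, 0.1352, 0.1215], E[r] = 0.7201, γ^t·E[r] = 0.368667, running G = 2.932370
t=4: π = [0.1807, 0.1678, 0.2136, 0.1818, 0.1348, 0.1214], E[r] = 0.7167, γ^t·E[r] = 0.293552, running G = 3.225923
t=5: π = [0.1806, 0.1679, 0.2136, 0.1817, 0.1348, 0.1214], E[r] = 0.7169, γ^t·E[r] = 0.234914, running G = 3.460837
t=6: π = [0.1807, 0.1679, 0.2136, 0.1817, 0.1348, 0.1214], E[r] = 0.7169, γ^t·E[r] = 0.187919, running G = 3.648756
t=7: π = [0.1807, 0.1679, 0.2136, 0.1817, 0.1348, 0.1214], E[r] = 0.7169, γ^t·E[r] = 0.150337, running G = 3.799093
t=8: π = [0.1807, 0.1679, 0.2136, 0.1817, 0.1348, 0.1214], E[r] = 0.7169, γ^t·E[r] = 0.120269, running G = 3.919362

G = 3.9194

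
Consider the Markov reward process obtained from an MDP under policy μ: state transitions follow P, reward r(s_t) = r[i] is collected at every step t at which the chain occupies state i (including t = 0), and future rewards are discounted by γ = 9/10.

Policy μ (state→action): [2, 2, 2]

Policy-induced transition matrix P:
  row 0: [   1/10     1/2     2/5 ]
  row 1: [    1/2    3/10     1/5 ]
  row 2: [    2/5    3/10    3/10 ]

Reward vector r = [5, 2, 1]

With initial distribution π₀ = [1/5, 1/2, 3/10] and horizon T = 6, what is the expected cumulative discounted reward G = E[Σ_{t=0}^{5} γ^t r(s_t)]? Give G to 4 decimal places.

t=0: π = [0.2000, 0.5000, 0.3000], E[r] = 2.3000, γ^t·E[r] = 2.300000, running G = 2.300000
t=1: π = [0.3900, 0.3400, 0.2700], E[r] = 2.9000, γ^t·E[r] = 2.610000, running G = 4.910000
t=2: π = [0.3170, 0.3780, 0.3050], E[r] = 2.6460, γ^t·E[r] = 2.143260, running G = 7.053260
t=3: π = [0.3427, 0.3634, 0.2939], E[r] = 2.7342, γ^t·E[r] = 1.993232, running G = 9.046492
t=4: π = [0.3335, 0.3685, 0.2979], E[r] = 2.7027, γ^t·E[r] = 1.773215, running G = 10.819707
t=5: π = [0.3368, 0.3667, 0.2965], E[r] = 2.7139, γ^t·E[r] = 1.602523, running G = 12.422230

G = 12.4222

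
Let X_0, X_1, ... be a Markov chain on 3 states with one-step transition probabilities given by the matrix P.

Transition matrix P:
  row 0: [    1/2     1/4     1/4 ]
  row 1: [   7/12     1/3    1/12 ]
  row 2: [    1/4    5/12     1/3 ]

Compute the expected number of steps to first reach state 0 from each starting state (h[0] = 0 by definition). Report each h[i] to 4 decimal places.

h = [0.0000, 1.8305, 2.6441]

First-step conditioning: h[0] = 0; for i ≠ 0, h[i] = 1 + Σ_k P[i][k]·h[k].
  h[1] = 1 + 1/3·h[1] + 1/12·h[2]
  h[2] = 1 + 5/12·h[1] + 1/3·h[2]
Solving the 2×2 linear system over states ≠ 0 gives exactly h = [0, 108/59, 156/59] (h[0] = 0 is the target).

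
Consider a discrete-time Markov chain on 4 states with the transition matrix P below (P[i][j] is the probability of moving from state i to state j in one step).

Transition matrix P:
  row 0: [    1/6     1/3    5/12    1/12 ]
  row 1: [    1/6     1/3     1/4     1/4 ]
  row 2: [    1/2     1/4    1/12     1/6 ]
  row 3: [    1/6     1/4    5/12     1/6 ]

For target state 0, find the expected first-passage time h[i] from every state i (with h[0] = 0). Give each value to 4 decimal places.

First-step conditioning: h[0] = 0; for i ≠ 0, h[i] = 1 + Σ_k P[i][k]·h[k].
  h[1] = 1 + 1/3·h[1] + 1/4·h[2] + 1/4·h[3]
  h[2] = 1 + 1/4·h[1] + 1/12·h[2] + 1/6·h[3]
  h[3] = 1 + 1/4·h[1] + 5/12·h[2] + 1/6·h[3]
Solving the 3×3 linear system over states ≠ 0 gives exactly h = [0, 552/137, 396/137, 528/137] (h[0] = 0 is the target).

h = [0.0000, 4.0292, 2.8905, 3.8540]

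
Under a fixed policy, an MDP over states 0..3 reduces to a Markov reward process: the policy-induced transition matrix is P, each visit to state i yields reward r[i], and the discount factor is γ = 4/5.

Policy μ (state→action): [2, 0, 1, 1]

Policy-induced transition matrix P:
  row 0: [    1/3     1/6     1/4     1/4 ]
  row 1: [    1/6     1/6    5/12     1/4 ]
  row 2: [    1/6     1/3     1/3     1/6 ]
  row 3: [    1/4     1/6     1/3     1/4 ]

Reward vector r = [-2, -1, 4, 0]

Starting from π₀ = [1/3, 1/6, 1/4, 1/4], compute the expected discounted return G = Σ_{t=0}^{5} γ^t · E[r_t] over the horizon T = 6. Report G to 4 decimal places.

G = 1.8798

t=0: π = [0.3333, 0.1667, 0.2500, 0.2500], E[r] = 0.1667, γ^t·E[r] = 0.166667, running G = 0.166667
t=1: π = [0.2431, 0.2083, 0.3194, 0.2292], E[r] = 0.5833, γ^t·E[r] = 0.466667, running G = 0.633333
t=2: π = [0.2263, 0.2199, 0.3304, 0.2234], E[r] = 0.6493, γ^t·E[r] = 0.415556, running G = 1.048889
t=3: π = [0.2230, 0.2217, 0.3328, 0.2225], E[r] = 0.6635, γ^t·E[r] = 0.339704, running G = 1.388593
t=4: π = [0.2224, 0.2221, 0.3332, 0.2223], E[r] = 0.6660, γ^t·E[r] = 0.272810, running G = 1.661402
t=5: π = [0.2223, 0.2222, 0.3333, 0.2222], E[r] = 0.6665, γ^t·E[r] = 0.218414, running G = 1.879817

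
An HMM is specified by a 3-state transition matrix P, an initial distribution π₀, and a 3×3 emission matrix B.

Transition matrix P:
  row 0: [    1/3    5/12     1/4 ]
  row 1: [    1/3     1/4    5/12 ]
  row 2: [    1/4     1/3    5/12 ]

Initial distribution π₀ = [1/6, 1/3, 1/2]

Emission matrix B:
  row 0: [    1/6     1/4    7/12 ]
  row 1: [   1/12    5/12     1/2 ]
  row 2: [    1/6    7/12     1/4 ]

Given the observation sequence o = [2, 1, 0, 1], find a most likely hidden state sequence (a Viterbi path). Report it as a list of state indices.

t=0: δ = [9.722e-02, 1.667e-01, 1.250e-01]  (obs o_0=2)
t=1: δ = [1.389e-02, 1.736e-02, 4.051e-02]  ψ = [1, 1, 1]  (obs o_1=1)
t=2: δ = [1.688e-03, 1.125e-03, 2.813e-03]  ψ = [2, 2, 2]  (obs o_2=0)
t=3: δ = [1.758e-04, 3.907e-04, 6.838e-04]  ψ = [2, 2, 2]  (obs o_3=1)
backtrack: best end state = 2; path = [1, 2, 2, 2]

path = [1, 2, 2, 2]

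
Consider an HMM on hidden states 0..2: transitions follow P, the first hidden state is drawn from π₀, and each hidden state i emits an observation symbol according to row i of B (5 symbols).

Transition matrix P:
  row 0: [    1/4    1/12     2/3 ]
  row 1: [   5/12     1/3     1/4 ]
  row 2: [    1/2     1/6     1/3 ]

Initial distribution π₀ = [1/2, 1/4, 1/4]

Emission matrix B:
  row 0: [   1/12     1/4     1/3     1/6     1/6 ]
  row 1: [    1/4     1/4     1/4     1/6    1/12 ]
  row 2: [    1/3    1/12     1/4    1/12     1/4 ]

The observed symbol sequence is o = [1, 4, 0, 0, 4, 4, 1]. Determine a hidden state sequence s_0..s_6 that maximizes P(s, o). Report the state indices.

t=0: δ = [1.250e-01, 6.250e-02, 2.083e-02]  (obs o_0=1)
t=1: δ = [5.208e-03, 1.736e-03, 2.083e-02]  ψ = [0, 1, 0]  (obs o_1=4)
t=2: δ = [8.681e-04, 8.681e-04, 2.315e-03]  ψ = [2, 2, 2]  (obs o_2=0)
t=3: δ = [9.645e-05, 9.645e-05, 2.572e-04]  ψ = [2, 2, 2]  (obs o_3=0)
t=4: δ = [2.143e-05, 3.572e-06, 2.143e-05]  ψ = [2, 2, 2]  (obs o_4=4)
t=5: δ = [1.786e-06, 2.977e-07, 3.572e-06]  ψ = [2, 2, 0]  (obs o_5=4)
t=6: δ = [4.465e-07, 1.488e-07, 9.923e-08]  ψ = [2, 2, 0]  (obs o_6=1)
backtrack: best end state = 0; path = [0, 2, 2, 2, 0, 2, 0]

path = [0, 2, 2, 2, 0, 2, 0]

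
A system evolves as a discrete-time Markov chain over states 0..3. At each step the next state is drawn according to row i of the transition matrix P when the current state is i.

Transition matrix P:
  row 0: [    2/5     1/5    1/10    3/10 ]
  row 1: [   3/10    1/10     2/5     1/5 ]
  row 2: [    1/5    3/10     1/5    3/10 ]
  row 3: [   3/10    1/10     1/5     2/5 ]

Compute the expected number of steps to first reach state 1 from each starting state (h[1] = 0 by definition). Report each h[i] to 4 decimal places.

h = [5.5102, 0.0000, 4.8980, 6.0544]

First-step conditioning: h[1] = 0; for i ≠ 1, h[i] = 1 + Σ_k P[i][k]·h[k].
  h[0] = 1 + 2/5·h[0] + 1/10·h[2] + 3/10·h[3]
  h[2] = 1 + 1/5·h[0] + 1/5·h[2] + 3/10·h[3]
  h[3] = 1 + 3/10·h[0] + 1/5·h[2] + 2/5·h[3]
Solving the 3×3 linear system over states ≠ 1 gives exactly h = [270/49, 0, 240/49, 890/147] (h[1] = 0 is the target).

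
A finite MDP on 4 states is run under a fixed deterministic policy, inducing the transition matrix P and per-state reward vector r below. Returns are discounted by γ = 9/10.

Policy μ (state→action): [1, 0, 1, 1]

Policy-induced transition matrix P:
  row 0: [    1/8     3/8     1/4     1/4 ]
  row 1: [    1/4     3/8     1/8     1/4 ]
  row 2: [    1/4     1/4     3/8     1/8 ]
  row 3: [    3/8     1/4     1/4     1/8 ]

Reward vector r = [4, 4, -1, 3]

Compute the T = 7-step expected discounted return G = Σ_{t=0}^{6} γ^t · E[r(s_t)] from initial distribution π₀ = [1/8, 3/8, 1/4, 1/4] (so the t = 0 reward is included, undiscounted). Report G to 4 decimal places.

t=0: π = [0.1250, 0.3750, 0.2500, 0.2500], E[r] = 2.5000, γ^t·E[r] = 2.500000, running G = 2.500000
t=1: π = [0.2656, 0.3125, 0.2344, 0.1875], E[r] = 2.6406, γ^t·E[r] = 2.376563, running G = 4.876563
t=2: π = [0.2402, 0.3223, 0.2402, 0.1973], E[r] = 2.6016, γ^t·E[r] = 2.107266, running G = 6.983828
t=3: π = [0.2446, 0.3203, 0.2397, 0.1953], E[r] = 2.6060, γ^t·E[r] = 1.899743, running G = 8.883571
t=4: π = [0.2438, 0.3206, 0.2399, 0.1956], E[r] = 2.6047, γ^t·E[r] = 1.708968, running G = 10.592538
t=5: π = [0.2440, 0.3206, 0.2399, 0.1956], E[r] = 2.6049, γ^t·E[r] = 1.538152, running G = 12.130690
t=6: π = [0.2439, 0.3206, 0.2399, 0.1956], E[r] = 2.6048, γ^t·E[r] = 1.384316, running G = 13.515007

G = 13.5150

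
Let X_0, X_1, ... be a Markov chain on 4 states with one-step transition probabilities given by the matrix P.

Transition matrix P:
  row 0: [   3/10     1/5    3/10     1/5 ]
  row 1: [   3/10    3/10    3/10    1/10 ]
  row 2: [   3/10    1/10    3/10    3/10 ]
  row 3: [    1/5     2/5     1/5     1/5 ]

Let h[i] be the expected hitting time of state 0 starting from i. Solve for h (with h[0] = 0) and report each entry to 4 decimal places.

First-step conditioning: h[0] = 0; for i ≠ 0, h[i] = 1 + Σ_k P[i][k]·h[k].
  h[1] = 1 + 3/10·h[1] + 3/10·h[2] + 1/10·h[3]
  h[2] = 1 + 1/10·h[1] + 3/10·h[2] + 3/10·h[3]
  h[3] = 1 + 2/5·h[1] + 1/5·h[2] + 1/5·h[3]
Solving the 3×3 linear system over states ≠ 0 gives exactly h = [0, 46/13, 47/13, 51/13] (h[0] = 0 is the target).

h = [0.0000, 3.5385, 3.6154, 3.9231]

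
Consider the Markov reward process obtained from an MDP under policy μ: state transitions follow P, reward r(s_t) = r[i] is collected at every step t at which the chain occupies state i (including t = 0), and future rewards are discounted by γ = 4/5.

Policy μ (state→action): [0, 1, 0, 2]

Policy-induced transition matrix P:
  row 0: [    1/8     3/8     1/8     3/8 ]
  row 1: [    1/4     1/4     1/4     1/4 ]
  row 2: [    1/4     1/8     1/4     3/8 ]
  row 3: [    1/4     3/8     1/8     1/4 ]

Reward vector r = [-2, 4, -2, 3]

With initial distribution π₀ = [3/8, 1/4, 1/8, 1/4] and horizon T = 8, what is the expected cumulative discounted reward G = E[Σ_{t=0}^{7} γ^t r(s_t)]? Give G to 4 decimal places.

t=0: π = [0.3750, 0.2500, 0.1250, 0.2500], E[r] = 0.7500, γ^t·E[r] = 0.750000, running G = 0.750000
t=1: π = [0.2031, 0.3125, 0.1719, 0.3125], E[r] = 1.4375, γ^t·E[r] = 1.150000, running G = 1.900000
t=2: π = [0.2246, 0.2930, 0.1855, 0.2969], E[r] = 1.2422, γ^t·E[r] = 0.795000, running G = 2.695000
t=3: π = [0.2219, 0.2920, 0.1848, 0.3013], E[r] = 1.2583, γ^t·E[r] = 0.644250, running G = 3.339250
t=4: π = [0.2223, 0.2923, 0.1846, 0.3008], E[r] = 1.2580, γ^t·E[r] = 0.515275, running G = 3.854525
t=5: π = [0.2222, 0.2923, 0.1846, 0.3009], E[r] = 1.2582, γ^t·E[r] = 0.412275, running G = 4.266800
t=6: π = [0.2222, 0.2923, 0.1846, 0.3009], E[r] = 1.2581, γ^t·E[r] = 0.329808, running G = 4.596608
t=7: π = [0.2222, 0.2923, 0.1846, 0.3009], E[r] = 1.2581, γ^t·E[r] = 0.263847, running G = 4.860454

G = 4.8605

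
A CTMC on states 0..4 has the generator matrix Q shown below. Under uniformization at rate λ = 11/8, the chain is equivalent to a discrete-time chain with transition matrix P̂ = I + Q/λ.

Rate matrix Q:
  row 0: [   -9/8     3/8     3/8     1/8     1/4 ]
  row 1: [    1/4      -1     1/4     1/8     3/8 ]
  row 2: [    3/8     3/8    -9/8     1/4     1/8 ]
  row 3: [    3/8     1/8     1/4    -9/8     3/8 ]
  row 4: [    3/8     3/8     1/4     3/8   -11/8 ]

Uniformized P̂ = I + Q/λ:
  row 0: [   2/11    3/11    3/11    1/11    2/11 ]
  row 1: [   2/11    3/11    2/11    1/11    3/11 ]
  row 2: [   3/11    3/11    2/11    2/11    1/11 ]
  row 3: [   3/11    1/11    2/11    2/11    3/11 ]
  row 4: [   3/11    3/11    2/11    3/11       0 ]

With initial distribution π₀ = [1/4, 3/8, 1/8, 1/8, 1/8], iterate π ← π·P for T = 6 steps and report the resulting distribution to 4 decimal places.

π = [0.2296, 0.2447, 0.2027, 0.1541, 0.1689]

t=0: π = [0.2500, 0.3750, 0.1250, 0.1250, 0.1250]
t=1: π = [0.2159, 0.2500, 0.2045, 0.1364, 0.1932]
t=2: π = [0.2304, 0.2479, 0.2014, 0.1570, 0.1632]
t=3: π = [0.2292, 0.2442, 0.2028, 0.1532, 0.1706]
t=4: π = [0.2297, 0.2449, 0.2027, 0.1543, 0.1685]
t=5: π = [0.2296, 0.2447, 0.2027, 0.1540, 0.1690]
t=6: π = [0.2296, 0.2447, 0.2027, 0.1541, 0.1689]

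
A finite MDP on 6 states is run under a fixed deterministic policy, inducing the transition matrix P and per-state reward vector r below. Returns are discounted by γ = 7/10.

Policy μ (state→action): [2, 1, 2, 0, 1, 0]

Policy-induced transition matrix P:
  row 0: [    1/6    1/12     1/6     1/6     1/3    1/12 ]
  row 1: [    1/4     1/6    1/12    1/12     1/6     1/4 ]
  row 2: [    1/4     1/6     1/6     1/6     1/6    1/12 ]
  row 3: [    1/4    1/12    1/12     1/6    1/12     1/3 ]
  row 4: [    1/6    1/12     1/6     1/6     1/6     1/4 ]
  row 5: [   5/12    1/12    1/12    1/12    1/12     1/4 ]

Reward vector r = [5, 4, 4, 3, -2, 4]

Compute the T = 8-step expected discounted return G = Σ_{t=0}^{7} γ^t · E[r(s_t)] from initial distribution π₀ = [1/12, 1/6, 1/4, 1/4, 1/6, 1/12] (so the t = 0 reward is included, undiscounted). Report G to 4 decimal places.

G = 9.4338

t=0: π = [0.0833, 0.1667, 0.2500, 0.2500, 0.1667, 0.0833], E[r] = 2.8333, γ^t·E[r] = 2.833333, running G = 2.833333
t=1: π = [0.2431, 0.1181, 0.1250, 0.1458, 0.1528, 0.2153], E[r] = 3.1806, γ^t·E[r] = 2.226389, running G = 5.059722
t=2: π = [0.2529, 0.1036, 0.1267, 0.1389, 0.1771, 0.2008], E[r] = 3.0515, γ^t·E[r] = 1.495237, running G = 6.554959
t=3: π = [0.2476, 0.1025, 0.1297, 0.1413, 0.1805, 0.1983], E[r] = 3.0233, γ^t·E[r] = 1.036989, running G = 7.591949
t=4: π = [0.2474, 0.1027, 0.1298, 0.1416, 0.1796, 0.1989], E[r] = 3.0279, γ^t·E[r] = 0.727008, running G = 8.318957
t=5: π = [0.2476, 0.1027, 0.1297, 0.1415, 0.1795, 0.1989], E[r] = 3.0289, γ^t·E[r] = 0.509066, running G = 8.828023
t=6: π = [0.2476, 0.1027, 0.1297, 0.1415, 0.1796, 0.1989], E[r] = 3.0287, γ^t·E[r] = 0.356324, running G = 9.184348
t=7: π = [0.2476, 0.1027, 0.1297, 0.1415, 0.1796, 0.1989], E[r] = 3.0287, γ^t·E[r] = 0.249425, running G = 9.433773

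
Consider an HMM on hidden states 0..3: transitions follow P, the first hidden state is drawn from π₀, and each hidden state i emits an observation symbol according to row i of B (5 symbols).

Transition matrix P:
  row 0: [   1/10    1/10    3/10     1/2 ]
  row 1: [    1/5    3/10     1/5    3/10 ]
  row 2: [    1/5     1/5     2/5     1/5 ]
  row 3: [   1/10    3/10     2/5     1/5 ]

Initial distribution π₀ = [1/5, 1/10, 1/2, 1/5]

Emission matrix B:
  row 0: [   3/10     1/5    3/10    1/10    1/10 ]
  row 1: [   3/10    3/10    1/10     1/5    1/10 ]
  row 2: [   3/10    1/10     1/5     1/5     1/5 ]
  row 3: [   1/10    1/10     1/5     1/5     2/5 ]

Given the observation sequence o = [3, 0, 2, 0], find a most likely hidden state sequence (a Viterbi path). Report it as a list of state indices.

t=0: δ = [2.000e-02, 2.000e-02, 1.000e-01, 4.000e-02]  (obs o_0=3)
t=1: δ = [6.000e-03, 6.000e-03, 1.200e-02, 2.000e-03]  ψ = [2, 2, 2, 2]  (obs o_1=0)
t=2: δ = [7.200e-04, 2.400e-04, 9.600e-04, 6.000e-04]  ψ = [2, 2, 2, 0]  (obs o_2=2)
t=3: δ = [5.760e-05, 5.760e-05, 1.152e-04, 3.600e-05]  ψ = [2, 2, 2, 0]  (obs o_3=0)
backtrack: best end state = 2; path = [2, 2, 2, 2]

path = [2, 2, 2, 2]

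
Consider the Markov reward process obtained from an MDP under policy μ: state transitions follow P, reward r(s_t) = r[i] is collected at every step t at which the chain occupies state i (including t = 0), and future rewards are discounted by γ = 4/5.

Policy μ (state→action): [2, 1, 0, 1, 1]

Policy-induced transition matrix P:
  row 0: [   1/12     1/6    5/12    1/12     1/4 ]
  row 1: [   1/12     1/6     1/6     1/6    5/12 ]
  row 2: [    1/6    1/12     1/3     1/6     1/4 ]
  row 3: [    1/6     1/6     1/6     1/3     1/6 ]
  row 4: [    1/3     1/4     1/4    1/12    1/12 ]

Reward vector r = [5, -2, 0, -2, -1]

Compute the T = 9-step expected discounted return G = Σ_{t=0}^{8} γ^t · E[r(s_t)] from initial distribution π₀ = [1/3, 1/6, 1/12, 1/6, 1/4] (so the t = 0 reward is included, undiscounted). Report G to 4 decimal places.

t=0: π = [0.3333, 0.1667, 0.0833, 0.1667, 0.2500], E[r] = 0.7500, γ^t·E[r] = 0.750000, running G = 0.750000
t=1: π = [0.1667, 0.1806, 0.2847, 0.1458, 0.2222], E[r] = -0.0417, γ^t·E[r] = -0.033333, running G = 0.716667
t=2: π = [0.1748, 0.1615, 0.2743, 0.1586, 0.2309], E[r] = 0.0029, γ^t·E[r] = 0.001852, running G = 0.718519
t=3: π = [0.1771, 0.1630, 0.2753, 0.1593, 0.2252], E[r] = 0.0158, γ^t·E[r] = 0.008074, running G = 0.726593
t=4: π = [0.1759, 0.1625, 0.2756, 0.1597, 0.2264], E[r] = 0.0085, γ^t·E[r] = 0.003501, running G = 0.730094
t=5: π = [0.1762, 0.1626, 0.2754, 0.1598, 0.2260], E[r] = 0.0103, γ^t·E[r] = 0.003373, running G = 0.733467
t=6: π = [0.1761, 0.1626, 0.2755, 0.1598, 0.2261], E[r] = 0.0098, γ^t·E[r] = 0.002569, running G = 0.736036
t=7: π = [0.1761, 0.1626, 0.2754, 0.1598, 0.2261], E[r] = 0.0099, γ^t·E[r] = 0.002074, running G = 0.738110
t=8: π = [0.1761, 0.1626, 0.2754, 0.1598, 0.2261], E[r] = 0.0099, γ^t·E[r] = 0.001656, running G = 0.739766

G = 0.7398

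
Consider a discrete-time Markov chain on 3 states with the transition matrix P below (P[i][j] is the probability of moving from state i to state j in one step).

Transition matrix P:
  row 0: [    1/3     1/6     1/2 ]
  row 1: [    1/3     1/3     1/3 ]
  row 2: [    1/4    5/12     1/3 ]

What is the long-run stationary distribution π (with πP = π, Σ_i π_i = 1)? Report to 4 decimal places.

π = [0.3014, 0.3151, 0.3836]

Balance equations π_j = Σ_i π_i·P[i][j]:
  π_0 = 1/3·π_0 + 1/3·π_1 + 1/4·π_2
  π_1 = 1/6·π_0 + 1/3·π_1 + 5/12·π_2
  normalize: π_0 + π_1 + π_2 = 1
Solving the linear system gives exactly π = [22/73, 23/73, 28/73].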